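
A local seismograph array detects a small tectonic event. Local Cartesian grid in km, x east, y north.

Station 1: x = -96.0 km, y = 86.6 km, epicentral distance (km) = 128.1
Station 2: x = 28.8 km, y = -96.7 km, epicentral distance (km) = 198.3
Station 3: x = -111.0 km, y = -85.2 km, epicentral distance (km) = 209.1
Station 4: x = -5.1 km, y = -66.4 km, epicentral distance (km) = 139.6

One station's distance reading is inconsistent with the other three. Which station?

Solve using three stations at a time. Using Station 1, Station 3, Station 4 (subtract circle equations pairwise → linear system) gives (x, y) ≈ (30.8, 68.5).
Distances from that point to each station vs reported:
  Station 1: calculated 128.1 vs reported 128.1 → residual 0.0 km
  Station 2: calculated 165.2 vs reported 198.3 → residual 33.1 km
  Station 3: calculated 209.1 vs reported 209.1 → residual 0.0 km
  Station 4: calculated 139.6 vs reported 139.6 → residual 0.0 km
Station 1, Station 3, Station 4 are mutually consistent (residuals ≈ 0); Station 2 is off by 33.1 km.

Station 2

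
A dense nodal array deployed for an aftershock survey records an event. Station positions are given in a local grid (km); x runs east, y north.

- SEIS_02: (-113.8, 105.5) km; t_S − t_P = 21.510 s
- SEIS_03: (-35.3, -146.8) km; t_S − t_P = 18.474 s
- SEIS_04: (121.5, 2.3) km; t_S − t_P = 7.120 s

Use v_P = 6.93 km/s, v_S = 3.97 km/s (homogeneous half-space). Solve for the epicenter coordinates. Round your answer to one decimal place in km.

55.4 km east, -1.0 km north

Distance from S−P lag: d = Δt · v_P v_S / (v_P − v_S) = Δt · (6.93·3.97)/(6.93−3.97) ≈ 9.2946·Δt.
So d_SEIS_02 = 199.93, d_SEIS_03 = 171.71, d_SEIS_04 = 66.18 km.
Circle about each station: (x + 113.8)² + (y − 105.5)² = 199.93²; (x + 35.3)² + (y + 146.8)² = 171.71²; (x − 121.5)² + (y − 2.3)² = 66.18².
Subtracting the SEIS_02 equation from the SEIS_03 and SEIS_04 equations removes the quadratic terms:
157.0 x − 504.6 y = 9203.32
470.6 x − 206.4 y = 26279.06
Solving the 2×2 system: x ≈ 55.4, y ≈ -1.0 km.
Check against SEIS_02 (with the unrounded x, y): √((x + 113.8)²+(y − 105.5)²) = 199.93 ≈ 199.93 km. ✓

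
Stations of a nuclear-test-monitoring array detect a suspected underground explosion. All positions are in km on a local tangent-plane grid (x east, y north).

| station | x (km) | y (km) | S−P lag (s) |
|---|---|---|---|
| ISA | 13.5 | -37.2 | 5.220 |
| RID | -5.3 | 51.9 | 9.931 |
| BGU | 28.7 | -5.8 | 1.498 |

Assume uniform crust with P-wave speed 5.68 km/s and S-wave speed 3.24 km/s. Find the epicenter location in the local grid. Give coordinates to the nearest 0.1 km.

(39.8, -7.9)

Distance from S−P lag: d = Δt · v_P v_S / (v_P − v_S) = Δt · (5.68·3.24)/(5.68−3.24) ≈ 7.5423·Δt.
So d_ISA = 39.37, d_RID = 74.90, d_BGU = 11.30 km.
Circle about each station: (x − 13.5)² + (y + 37.2)² = 39.37²; (x + 5.3)² + (y − 51.9)² = 74.90²; (x − 28.7)² + (y + 5.8)² = 11.30².
Subtracting the ISA equation from the RID and BGU equations removes the quadratic terms:
-37.6 x + 178.2 y = -2904.40
30.4 x + 62.8 y = 713.55
Solving the 2×2 system: x ≈ 39.8, y ≈ -7.9 km.
Check against ISA (with the unrounded x, y): √((x − 13.5)²+(y + 37.2)²) = 39.37 ≈ 39.37 km. ✓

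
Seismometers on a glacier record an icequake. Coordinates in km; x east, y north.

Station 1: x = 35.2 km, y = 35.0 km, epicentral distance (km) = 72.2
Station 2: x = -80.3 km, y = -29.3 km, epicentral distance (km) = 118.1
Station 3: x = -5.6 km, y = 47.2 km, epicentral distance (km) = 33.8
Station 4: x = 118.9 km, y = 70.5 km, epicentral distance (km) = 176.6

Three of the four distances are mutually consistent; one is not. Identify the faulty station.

Station 4

Solve using three stations at a time. Using Station 1, Station 2, Station 3 (subtract circle equations pairwise → linear system) gives (x, y) ≈ (-24.9, 75.0).
Distances from that point to each station vs reported:
  Station 1: calculated 72.2 vs reported 72.2 → residual 0.0 km
  Station 2: calculated 118.1 vs reported 118.1 → residual 0.0 km
  Station 3: calculated 33.9 vs reported 33.8 → residual 0.1 km
  Station 4: calculated 143.9 vs reported 176.6 → residual 32.7 km
Station 1, Station 2, Station 3 are mutually consistent (residuals ≈ 0); Station 4 is off by 32.7 km.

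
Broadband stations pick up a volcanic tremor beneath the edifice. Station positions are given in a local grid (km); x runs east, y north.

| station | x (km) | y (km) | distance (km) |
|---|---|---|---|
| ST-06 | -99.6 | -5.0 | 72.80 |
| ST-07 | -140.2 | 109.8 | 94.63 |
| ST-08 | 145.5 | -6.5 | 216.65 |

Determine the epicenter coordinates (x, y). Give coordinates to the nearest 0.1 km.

(-61.6, 57.1)

Circle about each station: (x + 99.6)² + (y + 5.0)² = 72.80²; (x + 140.2)² + (y − 109.8)² = 94.63²; (x − 145.5)² + (y + 6.5)² = 216.65².
Subtracting pairs of circle equations eliminates x²+y² and gives linear equations (the radical axes):
-81.2 x + 229.6 y = 18111.92
490.2 x − 3.0 y = -30370.04
Solving the 2×2 system: x ≈ -61.6, y ≈ 57.1 km.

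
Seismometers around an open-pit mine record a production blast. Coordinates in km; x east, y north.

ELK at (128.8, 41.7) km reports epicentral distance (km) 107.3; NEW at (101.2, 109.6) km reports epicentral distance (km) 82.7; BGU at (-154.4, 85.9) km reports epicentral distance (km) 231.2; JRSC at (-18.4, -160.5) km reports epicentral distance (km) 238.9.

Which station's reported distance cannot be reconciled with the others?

BGU

Solve using three stations at a time. Using ELK, NEW, JRSC (subtract circle equations pairwise → linear system) gives (x, y) ≈ (26.6, 74.1).
Distances from that point to each station vs reported:
  ELK: calculated 107.3 vs reported 107.3 → residual 0.0 km
  NEW: calculated 82.7 vs reported 82.7 → residual 0.0 km
  BGU: calculated 181.3 vs reported 231.2 → residual 49.9 km
  JRSC: calculated 238.9 vs reported 238.9 → residual 0.0 km
ELK, NEW, JRSC are mutually consistent (residuals ≈ 0); BGU is off by 49.9 km.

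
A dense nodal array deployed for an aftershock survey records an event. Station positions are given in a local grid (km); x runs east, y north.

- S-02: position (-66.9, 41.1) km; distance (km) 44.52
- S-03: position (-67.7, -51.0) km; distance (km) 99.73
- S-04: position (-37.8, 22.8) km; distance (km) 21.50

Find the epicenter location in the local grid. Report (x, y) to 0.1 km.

Circle about each station: (x + 66.9)² + (y − 41.1)² = 44.52²; (x + 67.7)² + (y + 51.0)² = 99.73²; (x + 37.8)² + (y − 22.8)² = 21.50².
Subtracting pairs of circle equations eliminates x²+y² and gives linear equations (the radical axes):
-1.6 x − 184.2 y = -6944.57
58.2 x − 36.6 y = -2696.36
Solving the 2×2 system: x ≈ -22.5, y ≈ 37.9 km.
Check against S-02 (with the unrounded x, y): √((x + 66.9)²+(y − 41.1)²) = 44.52 ≈ 44.52 km. ✓

(-22.5, 37.9)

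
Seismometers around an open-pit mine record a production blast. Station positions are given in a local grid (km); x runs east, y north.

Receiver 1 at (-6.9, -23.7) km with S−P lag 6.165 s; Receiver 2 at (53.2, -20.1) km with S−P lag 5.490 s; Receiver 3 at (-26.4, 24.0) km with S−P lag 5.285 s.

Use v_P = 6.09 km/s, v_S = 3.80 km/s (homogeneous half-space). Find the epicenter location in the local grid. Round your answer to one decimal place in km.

Distance from S−P lag: d = Δt · v_P v_S / (v_P − v_S) = Δt · (6.09·3.80)/(6.09−3.80) ≈ 10.1057·Δt.
So d_Receiver 1 = 62.30, d_Receiver 2 = 55.48, d_Receiver 3 = 53.41 km.
Circle about each station: (x + 6.9)² + (y + 23.7)² = 62.30²; (x − 53.2)² + (y + 20.1)² = 55.48²; (x + 26.4)² + (y − 24.0)² = 53.41².
Subtracting pairs of circle equations eliminates x²+y² and gives linear equations (the radical axes):
120.2 x + 7.2 y = 3428.21
-39.0 x + 95.4 y = 1692.32
Solving the 2×2 system: x ≈ 26.8, y ≈ 28.7 km.

26.8 km east, 28.7 km north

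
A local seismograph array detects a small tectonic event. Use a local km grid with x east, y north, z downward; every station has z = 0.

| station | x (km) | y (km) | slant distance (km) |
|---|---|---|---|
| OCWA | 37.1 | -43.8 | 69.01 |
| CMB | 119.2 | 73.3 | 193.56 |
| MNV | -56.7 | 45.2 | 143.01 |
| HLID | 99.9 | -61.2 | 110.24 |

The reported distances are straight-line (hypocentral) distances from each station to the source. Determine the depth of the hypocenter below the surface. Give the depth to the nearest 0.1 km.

depth ≈ 53.1 km

Each station gives a sphere (x−x_i)² + (y−y_i)² + z² = d_i² (stations at z=0).
Subtracting the OCWA sphere from CMB and MNV: z² cancels, leaving linear equations in x and y:
164.2 x + 234.2 y = -16416.41
-187.6 x + 178.0 y = -13726.40
Solving: x ≈ 3.999, y ≈ -72.900 km (keep extra digits for the depth step; rounded: 4.0, -72.9).
Then from the OCWA sphere: z² = 69.01² − (x − 37.1)² − (y + 43.8)² with x = 3.999, y = -72.900, so z ≈ 53.103 ≈ 53.1 km.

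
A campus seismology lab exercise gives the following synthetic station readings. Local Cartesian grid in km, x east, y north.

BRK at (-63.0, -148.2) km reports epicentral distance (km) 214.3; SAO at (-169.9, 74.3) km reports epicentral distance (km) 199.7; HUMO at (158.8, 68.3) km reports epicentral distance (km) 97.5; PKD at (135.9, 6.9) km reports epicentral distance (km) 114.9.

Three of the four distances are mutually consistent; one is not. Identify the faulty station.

Solve using three stations at a time. Using BRK, SAO, PKD (subtract circle equations pairwise → linear system) gives (x, y) ≈ (27.8, 45.9).
Distances from that point to each station vs reported:
  BRK: calculated 214.3 vs reported 214.3 → residual 0.0 km
  SAO: calculated 199.7 vs reported 199.7 → residual 0.0 km
  HUMO: calculated 132.9 vs reported 97.5 → residual 35.4 km
  PKD: calculated 114.9 vs reported 114.9 → residual 0.0 km
BRK, SAO, PKD are mutually consistent (residuals ≈ 0); HUMO is off by 35.4 km.

HUMO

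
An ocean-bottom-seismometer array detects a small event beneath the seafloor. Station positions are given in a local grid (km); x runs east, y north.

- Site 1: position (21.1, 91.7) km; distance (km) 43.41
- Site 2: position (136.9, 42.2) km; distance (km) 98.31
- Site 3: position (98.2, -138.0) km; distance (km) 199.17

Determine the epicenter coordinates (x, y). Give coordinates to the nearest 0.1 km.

39.1 km east, 52.2 km north

Circle about each station: (x − 21.1)² + (y − 91.7)² = 43.41²; (x − 136.9)² + (y − 42.2)² = 98.31²; (x − 98.2)² + (y + 138.0)² = 199.17².
Subtracting the Site 1 equation from the Site 2 and Site 3 equations removes the quadratic terms:
231.6 x − 99.0 y = 3887.92
154.2 x − 459.4 y = -17951.12
Solving the 2×2 system: x ≈ 39.1, y ≈ 52.2 km.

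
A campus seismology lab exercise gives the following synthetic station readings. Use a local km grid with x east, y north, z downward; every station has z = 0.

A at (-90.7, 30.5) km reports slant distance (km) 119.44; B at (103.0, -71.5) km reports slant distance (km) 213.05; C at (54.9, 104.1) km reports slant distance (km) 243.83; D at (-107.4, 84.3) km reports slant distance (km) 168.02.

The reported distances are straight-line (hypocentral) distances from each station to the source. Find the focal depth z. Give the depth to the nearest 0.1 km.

Each station gives a sphere (x−x_i)² + (y−y_i)² + z² = d_i² (stations at z=0).
Subtracting the A sphere from B and C: z² cancels, leaving linear equations in x and y:
387.4 x − 204.0 y = -24559.88
291.2 x + 147.2 y = -40493.08
Solving: x ≈ -101.999, y ≈ -73.307 km (keep extra digits for the depth step; rounded: -102.0, -73.3).
Then from the A sphere: z² = 119.44² − (x + 90.7)² − (y − 30.5)² with x = -101.999, y = -73.307, so z ≈ 57.986 ≈ 58.0 km.
Check against D (with the unrounded solution): distance 168.02 ≈ 168.02 km. ✓

z ≈ 58.0 km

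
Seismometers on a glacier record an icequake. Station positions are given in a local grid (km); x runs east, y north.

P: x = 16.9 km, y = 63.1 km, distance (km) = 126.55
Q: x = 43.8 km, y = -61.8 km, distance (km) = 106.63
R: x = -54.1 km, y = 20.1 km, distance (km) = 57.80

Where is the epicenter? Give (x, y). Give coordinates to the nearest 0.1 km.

-60.0 km east, -37.4 km north

Circle about each station: (x − 16.9)² + (y − 63.1)² = 126.55²; (x − 43.8)² + (y + 61.8)² = 106.63²; (x + 54.1)² + (y − 20.1)² = 57.80².
Subtracting the P equation from the Q and R equations removes the quadratic terms:
53.8 x − 249.8 y = 6115.41
-142.0 x − 86.0 y = 11737.66
Solving the 2×2 system: x ≈ -60.0, y ≈ -37.4 km.
Check against P (with the unrounded x, y): √((x − 16.9)²+(y − 63.1)²) = 126.55 ≈ 126.55 km. ✓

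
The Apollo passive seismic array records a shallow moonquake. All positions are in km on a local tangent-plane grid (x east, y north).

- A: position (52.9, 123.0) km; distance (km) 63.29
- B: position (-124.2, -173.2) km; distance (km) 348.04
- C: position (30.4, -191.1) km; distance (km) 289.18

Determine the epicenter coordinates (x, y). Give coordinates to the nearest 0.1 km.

Circle about each station: (x − 52.9)² + (y − 123.0)² = 63.29²; (x + 124.2)² + (y + 173.2)² = 348.04²; (x − 30.4)² + (y + 191.1)² = 289.18².
Subtracting the A equation from the B and C equations removes the quadratic terms:
-354.2 x − 592.4 y = -89629.75
-45.0 x − 628.2 y = -60103.49
Solving the 2×2 system: x ≈ 105.7, y ≈ 88.1 km.

x ≈ 105.7 km, y ≈ 88.1 km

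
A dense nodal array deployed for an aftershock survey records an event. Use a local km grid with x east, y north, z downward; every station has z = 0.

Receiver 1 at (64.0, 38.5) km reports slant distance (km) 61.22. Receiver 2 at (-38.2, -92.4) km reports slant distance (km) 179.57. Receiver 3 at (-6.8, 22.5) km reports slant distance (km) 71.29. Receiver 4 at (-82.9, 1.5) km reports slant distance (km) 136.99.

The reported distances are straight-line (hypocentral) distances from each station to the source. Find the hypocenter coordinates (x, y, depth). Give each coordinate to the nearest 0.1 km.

Each station gives a sphere (x−x_i)² + (y−y_i)² + z² = d_i² (stations at z=0).
Subtracting the Receiver 1 sphere from Receiver 2 and Receiver 3: z² cancels, leaving linear equations in x and y:
-204.4 x − 261.8 y = -24078.75
-141.6 x − 32.0 y = -6360.14
Solving: x ≈ 29.301, y ≈ 69.097 km (keep extra digits for the depth step; rounded: 29.3, 69.1).
Then from the Receiver 1 sphere: z² = 61.22² − (x − 64.0)² − (y − 38.5)² with x = 29.301, y = 69.097, so z ≈ 40.096 ≈ 40.1 km.

(29.3, 69.1, 40.1)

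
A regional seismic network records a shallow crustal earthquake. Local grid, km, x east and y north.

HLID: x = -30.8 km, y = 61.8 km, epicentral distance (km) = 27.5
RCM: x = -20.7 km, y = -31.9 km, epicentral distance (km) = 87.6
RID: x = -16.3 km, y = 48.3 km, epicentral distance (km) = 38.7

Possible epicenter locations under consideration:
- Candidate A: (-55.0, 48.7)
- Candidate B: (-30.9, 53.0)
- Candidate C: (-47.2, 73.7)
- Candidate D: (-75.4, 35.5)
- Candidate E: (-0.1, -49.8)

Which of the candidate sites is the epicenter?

Candidate A

For each candidate, compare |candidate − station| to the reported distance:
Candidate A: residuals HLID 0.0, RCM 0.0, RID 0.0 → max 0.0 km
Candidate B: residuals HLID 18.7, RCM 2.1, RID 23.4 → max 23.4 km
Candidate C: residuals HLID 7.2, RCM 21.3, RID 1.3 → max 21.3 km
Candidate D: residuals HLID 24.3, RCM 0.8, RID 21.8 → max 24.3 km
Candidate E: residuals HLID 88.2, RCM 60.3, RID 60.7 → max 88.2 km
Only Candidate A has all residuals ≈ 0.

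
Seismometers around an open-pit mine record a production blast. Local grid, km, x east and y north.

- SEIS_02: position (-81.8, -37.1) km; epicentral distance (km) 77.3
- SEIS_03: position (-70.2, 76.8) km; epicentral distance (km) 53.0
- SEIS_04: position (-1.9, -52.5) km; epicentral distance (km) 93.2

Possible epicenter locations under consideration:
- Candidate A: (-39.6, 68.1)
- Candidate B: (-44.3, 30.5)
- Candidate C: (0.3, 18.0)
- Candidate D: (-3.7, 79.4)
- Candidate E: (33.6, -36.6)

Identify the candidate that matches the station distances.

Candidate B

For each candidate, compare |candidate − station| to the reported distance:
Candidate A: residuals SEIS_02 36.0, SEIS_03 21.2, SEIS_04 33.2 → max 36.0 km
Candidate B: residuals SEIS_02 0.0, SEIS_03 0.1, SEIS_04 0.0 → max 0.1 km
Candidate C: residuals SEIS_02 21.6, SEIS_03 38.8, SEIS_04 22.7 → max 38.8 km
Candidate D: residuals SEIS_02 63.0, SEIS_03 13.6, SEIS_04 38.7 → max 63.0 km
Candidate E: residuals SEIS_02 38.1, SEIS_03 100.7, SEIS_04 54.3 → max 100.7 km
Only Candidate B has all residuals ≈ 0.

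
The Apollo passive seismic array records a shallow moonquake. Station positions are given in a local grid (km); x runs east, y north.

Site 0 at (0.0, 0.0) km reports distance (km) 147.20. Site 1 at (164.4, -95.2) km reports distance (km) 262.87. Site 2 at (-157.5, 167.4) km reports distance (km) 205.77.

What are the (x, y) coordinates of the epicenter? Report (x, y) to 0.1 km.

x ≈ 46.4 km, y ≈ 139.7 km

Circle about each station: x² + y² = 147.20²; (x − 164.4)² + (y + 95.2)² = 262.87²; (x + 157.5)² + (y − 167.4)² = 205.77².
Subtracting the Site 0 equation from the Site 1 and Site 2 equations removes the quadratic terms:
328.8 x − 190.4 y = -11342.40
-315.0 x + 334.8 y = 32155.56
Solving the 2×2 system: x ≈ 46.4, y ≈ 139.7 km.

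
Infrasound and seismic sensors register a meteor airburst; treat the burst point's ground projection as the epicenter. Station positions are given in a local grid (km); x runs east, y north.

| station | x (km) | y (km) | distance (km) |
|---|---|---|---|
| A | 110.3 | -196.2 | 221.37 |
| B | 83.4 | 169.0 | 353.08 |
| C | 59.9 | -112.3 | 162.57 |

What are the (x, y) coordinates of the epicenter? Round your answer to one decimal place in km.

(-101.5, -131.8)

Circle about each station: (x − 110.3)² + (y + 196.2)² = 221.37²; (x − 83.4)² + (y − 169.0)² = 353.08²; (x − 59.9)² + (y + 112.3)² = 162.57².
Subtracting pairs of circle equations eliminates x²+y² and gives linear equations (the radical axes):
-53.8 x + 730.4 y = -90804.78
-100.8 x + 167.8 y = -11885.56
Solving the 2×2 system: x ≈ -101.5, y ≈ -131.8 km.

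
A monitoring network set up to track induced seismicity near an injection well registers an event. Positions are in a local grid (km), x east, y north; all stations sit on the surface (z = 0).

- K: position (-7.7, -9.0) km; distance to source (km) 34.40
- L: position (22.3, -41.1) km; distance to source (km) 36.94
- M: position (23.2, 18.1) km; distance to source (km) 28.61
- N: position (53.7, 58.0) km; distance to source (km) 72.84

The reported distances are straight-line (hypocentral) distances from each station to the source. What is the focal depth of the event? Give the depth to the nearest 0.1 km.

depth ≈ 13.9 km

Each station gives a sphere (x−x_i)² + (y−y_i)² + z² = d_i² (stations at z=0).
Subtracting the K sphere from L and M: z² cancels, leaving linear equations in x and y:
60.0 x − 64.2 y = 1865.01
61.8 x + 54.2 y = 1090.39
Solving: x ≈ 23.698, y ≈ -6.903 km (keep extra digits for the depth step; rounded: 23.7, -6.9).
Then from the K sphere: z² = 34.40² − (x + 7.7)² − (y + 9.0)² with x = 23.698, y = -6.903, so z ≈ 13.897 ≈ 13.9 km.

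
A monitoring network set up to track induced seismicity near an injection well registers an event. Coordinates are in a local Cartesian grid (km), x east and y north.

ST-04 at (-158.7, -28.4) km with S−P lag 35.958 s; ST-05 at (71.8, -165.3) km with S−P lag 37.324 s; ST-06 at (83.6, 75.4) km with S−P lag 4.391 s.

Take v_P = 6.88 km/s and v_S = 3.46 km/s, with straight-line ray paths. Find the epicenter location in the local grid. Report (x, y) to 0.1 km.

Distance from S−P lag: d = Δt · v_P v_S / (v_P − v_S) = Δt · (6.88·3.46)/(6.88−3.46) ≈ 6.9605·Δt.
So d_ST-04 = 250.28, d_ST-05 = 259.79, d_ST-06 = 30.56 km.
Circle about each station: (x + 158.7)² + (y + 28.4)² = 250.28²; (x − 71.8)² + (y + 165.3)² = 259.79²; (x − 83.6)² + (y − 75.4)² = 30.56².
Subtracting the ST-04 equation from the ST-05 and ST-06 equations removes the quadratic terms:
461.0 x − 273.8 y = 1636.31
484.6 x + 207.6 y = 48388.03
Solving the 2×2 system: x ≈ 59.5, y ≈ 94.2 km.

x ≈ 59.5 km, y ≈ 94.2 km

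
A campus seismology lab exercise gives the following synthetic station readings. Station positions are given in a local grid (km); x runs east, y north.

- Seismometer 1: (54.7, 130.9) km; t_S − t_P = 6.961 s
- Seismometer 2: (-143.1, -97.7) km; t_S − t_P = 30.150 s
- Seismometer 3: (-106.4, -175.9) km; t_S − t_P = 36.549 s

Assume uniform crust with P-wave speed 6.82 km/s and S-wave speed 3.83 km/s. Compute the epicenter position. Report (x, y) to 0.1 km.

Distance from S−P lag: d = Δt · v_P v_S / (v_P − v_S) = Δt · (6.82·3.83)/(6.82−3.83) ≈ 8.7360·Δt.
So d_Seismometer 1 = 60.81, d_Seismometer 2 = 263.39, d_Seismometer 3 = 319.29 km.
Circle about each station: (x − 54.7)² + (y − 130.9)² = 60.81²; (x + 143.1)² + (y + 97.7)² = 263.39²; (x + 106.4)² + (y + 175.9)² = 319.29².
Subtracting the Seismometer 1 equation from the Seismometer 2 and Seismometer 3 equations removes the quadratic terms:
-395.6 x − 457.2 y = -55780.44
-322.2 x − 613.6 y = -76113.38
Solving the 2×2 system: x ≈ -6.0, y ≈ 127.2 km.

-6.0 km east, 127.2 km north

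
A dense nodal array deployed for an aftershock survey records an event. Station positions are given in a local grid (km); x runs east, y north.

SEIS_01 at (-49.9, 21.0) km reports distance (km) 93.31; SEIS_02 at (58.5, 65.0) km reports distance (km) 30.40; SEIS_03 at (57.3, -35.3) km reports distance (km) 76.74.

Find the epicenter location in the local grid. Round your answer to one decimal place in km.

(41.5, 39.8)

Circle about each station: (x + 49.9)² + (y − 21.0)² = 93.31²; (x − 58.5)² + (y − 65.0)² = 30.40²; (x − 57.3)² + (y + 35.3)² = 76.74².
Subtracting pairs of circle equations eliminates x²+y² and gives linear equations (the radical axes):
216.8 x + 88.0 y = 12498.84
214.4 x − 112.6 y = 4416.10
Solving the 2×2 system: x ≈ 41.5, y ≈ 39.8 km.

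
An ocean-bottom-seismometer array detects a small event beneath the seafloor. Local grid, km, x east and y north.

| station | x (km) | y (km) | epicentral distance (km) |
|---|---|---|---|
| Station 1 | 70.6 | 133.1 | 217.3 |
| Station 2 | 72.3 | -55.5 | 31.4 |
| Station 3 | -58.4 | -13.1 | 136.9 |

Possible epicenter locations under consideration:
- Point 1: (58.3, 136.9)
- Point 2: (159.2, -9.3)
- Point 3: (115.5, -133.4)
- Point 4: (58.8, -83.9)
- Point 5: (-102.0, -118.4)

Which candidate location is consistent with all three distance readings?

Point 4

For each candidate, compare |candidate − station| to the reported distance:
Point 1: residuals Station 1 204.4, Station 2 161.5, Station 3 53.1 → max 204.4 km
Point 2: residuals Station 1 49.6, Station 2 67.0, Station 3 80.7 → max 80.7 km
Point 3: residuals Station 1 53.0, Station 2 57.7, Station 3 74.6 → max 74.6 km
Point 4: residuals Station 1 0.0, Station 2 0.0, Station 3 0.0 → max 0.0 km
Point 5: residuals Station 1 87.7, Station 2 153.9, Station 3 22.9 → max 153.9 km
Only Point 4 has all residuals ≈ 0.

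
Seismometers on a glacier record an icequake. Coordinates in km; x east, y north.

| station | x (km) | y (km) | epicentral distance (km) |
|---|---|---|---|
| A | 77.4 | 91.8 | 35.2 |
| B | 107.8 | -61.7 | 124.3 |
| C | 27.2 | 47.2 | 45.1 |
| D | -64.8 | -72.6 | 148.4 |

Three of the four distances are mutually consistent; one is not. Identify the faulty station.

D

Solve using three stations at a time. Using A, B, C (subtract circle equations pairwise → linear system) gives (x, y) ≈ (71.2, 57.1).
Distances from that point to each station vs reported:
  A: calculated 35.2 vs reported 35.2 → residual 0.0 km
  B: calculated 124.3 vs reported 124.3 → residual 0.0 km
  C: calculated 45.1 vs reported 45.1 → residual 0.0 km
  D: calculated 188.0 vs reported 148.4 → residual 39.6 km
A, B, C are mutually consistent (residuals ≈ 0); D is off by 39.6 km.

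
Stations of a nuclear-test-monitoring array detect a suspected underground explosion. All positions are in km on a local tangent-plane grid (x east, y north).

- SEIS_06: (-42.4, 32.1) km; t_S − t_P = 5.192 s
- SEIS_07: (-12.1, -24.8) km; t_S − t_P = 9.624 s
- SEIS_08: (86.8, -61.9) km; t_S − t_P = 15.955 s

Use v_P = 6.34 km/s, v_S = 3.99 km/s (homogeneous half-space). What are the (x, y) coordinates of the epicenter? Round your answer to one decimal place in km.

Distance from S−P lag: d = Δt · v_P v_S / (v_P − v_S) = Δt · (6.34·3.99)/(6.34−3.99) ≈ 10.7645·Δt.
So d_SEIS_06 = 55.89, d_SEIS_07 = 103.60, d_SEIS_08 = 171.75 km.
Circle about each station: (x + 42.4)² + (y − 32.1)² = 55.89²; (x + 12.1)² + (y + 24.8)² = 103.60²; (x − 86.8)² + (y + 61.9)² = 171.75².
Subtracting the SEIS_06 equation from the SEIS_07 and SEIS_08 equations removes the quadratic terms:
60.6 x − 113.8 y = -9675.99
258.4 x − 188.0 y = -17836.69
Solving the 2×2 system: x ≈ -11.7, y ≈ 78.8 km.

(-11.7, 78.8)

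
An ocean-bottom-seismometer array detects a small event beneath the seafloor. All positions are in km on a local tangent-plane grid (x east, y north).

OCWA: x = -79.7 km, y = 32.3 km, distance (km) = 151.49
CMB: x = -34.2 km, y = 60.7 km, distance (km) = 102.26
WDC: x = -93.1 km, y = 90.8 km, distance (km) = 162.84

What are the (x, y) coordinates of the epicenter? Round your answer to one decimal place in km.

Circle about each station: (x + 79.7)² + (y − 32.3)² = 151.49²; (x + 34.2)² + (y − 60.7)² = 102.26²; (x + 93.1)² + (y − 90.8)² = 162.84².
Subtracting the OCWA equation from the CMB and WDC equations removes the quadratic terms:
91.0 x + 56.8 y = 9950.86
-26.8 x + 117.0 y = 5949.22
Solving the 2×2 system: x ≈ 67.9, y ≈ 66.4 km.

67.9 km east, 66.4 km north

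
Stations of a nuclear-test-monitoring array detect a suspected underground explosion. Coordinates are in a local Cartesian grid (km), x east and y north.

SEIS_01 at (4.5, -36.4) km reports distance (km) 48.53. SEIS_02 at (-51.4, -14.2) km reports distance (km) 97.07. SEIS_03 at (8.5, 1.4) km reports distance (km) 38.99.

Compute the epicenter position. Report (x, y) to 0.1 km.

Circle about each station: (x − 4.5)² + (y + 36.4)² = 48.53²; (x + 51.4)² + (y + 14.2)² = 97.07²; (x − 8.5)² + (y − 1.4)² = 38.99².
Subtracting the SEIS_01 equation from the SEIS_02 and SEIS_03 equations removes the quadratic terms:
-111.8 x + 44.4 y = -5569.03
8.0 x + 75.6 y = -436.06
Solving the 2×2 system: x ≈ 45.6, y ≈ -10.6 km.
Check against SEIS_01 (with the unrounded x, y): √((x − 4.5)²+(y + 36.4)²) = 48.53 ≈ 48.53 km. ✓

x ≈ 45.6 km, y ≈ -10.6 km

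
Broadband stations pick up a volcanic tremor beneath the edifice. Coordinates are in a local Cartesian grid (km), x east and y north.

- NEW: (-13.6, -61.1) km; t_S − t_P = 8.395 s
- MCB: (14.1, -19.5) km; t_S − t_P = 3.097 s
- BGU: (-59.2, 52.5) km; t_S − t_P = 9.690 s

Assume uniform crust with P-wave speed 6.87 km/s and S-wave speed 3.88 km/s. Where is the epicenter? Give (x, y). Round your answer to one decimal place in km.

(14.9, 8.1)

Distance from S−P lag: d = Δt · v_P v_S / (v_P − v_S) = Δt · (6.87·3.88)/(6.87−3.88) ≈ 8.9149·Δt.
So d_NEW = 74.84, d_MCB = 27.61, d_BGU = 86.39 km.
Circle about each station: (x + 13.6)² + (y + 61.1)² = 74.84²; (x − 14.1)² + (y + 19.5)² = 27.61²; (x + 59.2)² + (y − 52.5)² = 86.39².
Subtracting the NEW equation from the MCB and BGU equations removes the quadratic terms:
55.4 x + 83.2 y = 1499.60
-91.2 x + 227.2 y = 480.51
Solving the 2×2 system: x ≈ 14.9, y ≈ 8.1 km.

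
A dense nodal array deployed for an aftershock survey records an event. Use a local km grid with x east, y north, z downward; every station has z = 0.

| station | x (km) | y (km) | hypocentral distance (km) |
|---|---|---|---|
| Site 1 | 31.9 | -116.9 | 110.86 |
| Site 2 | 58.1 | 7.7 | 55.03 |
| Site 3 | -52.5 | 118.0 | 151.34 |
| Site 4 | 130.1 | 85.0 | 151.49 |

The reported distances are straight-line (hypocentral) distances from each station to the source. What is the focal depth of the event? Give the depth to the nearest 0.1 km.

32.5 km

Each station gives a sphere (x−x_i)² + (y−y_i)² + z² = d_i² (stations at z=0).
Subtracting the Site 1 sphere from Site 2 and Site 3: z² cancels, leaving linear equations in x and y:
52.4 x + 249.2 y = -1986.68
-168.8 x + 469.8 y = -8616.83
Solving: x ≈ 18.205, y ≈ -11.800 km (keep extra digits for the depth step; rounded: 18.2, -11.8).
Then from the Site 1 sphere: z² = 110.86² − (x − 31.9)² − (y + 116.9)² with x = 18.205, y = -11.800, so z ≈ 32.502 ≈ 32.5 km.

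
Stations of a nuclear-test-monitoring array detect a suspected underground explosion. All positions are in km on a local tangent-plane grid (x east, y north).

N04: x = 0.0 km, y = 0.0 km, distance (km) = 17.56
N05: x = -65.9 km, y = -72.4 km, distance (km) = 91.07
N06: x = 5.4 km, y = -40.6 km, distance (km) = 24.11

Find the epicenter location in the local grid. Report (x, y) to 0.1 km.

Circle about each station: x² + y² = 17.56²; (x + 65.9)² + (y + 72.4)² = 91.07²; (x − 5.4)² + (y + 40.6)² = 24.11².
Subtracting the N04 equation from the N05 and N06 equations removes the quadratic terms:
-131.8 x − 144.8 y = 1599.18
10.8 x − 81.2 y = 1404.58
Solving the 2×2 system: x ≈ 6.0, y ≈ -16.5 km.

6.0 km east, -16.5 km north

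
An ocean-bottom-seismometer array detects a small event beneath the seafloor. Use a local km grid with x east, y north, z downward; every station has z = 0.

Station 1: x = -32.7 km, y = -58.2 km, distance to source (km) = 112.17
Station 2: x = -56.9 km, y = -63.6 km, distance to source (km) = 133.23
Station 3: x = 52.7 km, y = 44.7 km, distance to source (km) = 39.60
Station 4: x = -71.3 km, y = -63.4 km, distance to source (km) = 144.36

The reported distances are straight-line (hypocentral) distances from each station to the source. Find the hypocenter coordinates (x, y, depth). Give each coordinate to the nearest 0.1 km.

Each station gives a sphere (x−x_i)² + (y−y_i)² + z² = d_i² (stations at z=0).
Subtracting the Station 1 sphere from Station 2 and Station 3: z² cancels, leaving linear equations in x and y:
-48.4 x − 10.8 y = -2342.08
170.8 x + 205.8 y = 11332.80
Solving: x ≈ 44.308, y ≈ 18.294 km (keep extra digits for the depth step; rounded: 44.3, 18.3).
Then from the Station 1 sphere: z² = 112.17² − (x + 32.7)² − (y + 58.2)² with x = 44.308, y = 18.294, so z ≈ 28.294 ≈ 28.3 km.

(44.3, 18.3, 28.3)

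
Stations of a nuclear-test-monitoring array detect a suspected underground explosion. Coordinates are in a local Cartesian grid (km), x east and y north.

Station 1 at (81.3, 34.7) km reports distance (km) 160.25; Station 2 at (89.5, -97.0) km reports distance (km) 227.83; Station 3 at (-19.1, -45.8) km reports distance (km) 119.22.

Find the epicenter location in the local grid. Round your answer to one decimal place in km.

x ≈ -77.2 km, y ≈ 58.3 km

Circle about each station: (x − 81.3)² + (y − 34.7)² = 160.25²; (x − 89.5)² + (y + 97.0)² = 227.83²; (x + 19.1)² + (y + 45.8)² = 119.22².
Subtracting pairs of circle equations eliminates x²+y² and gives linear equations (the radical axes):
16.4 x − 263.4 y = -16620.98
-200.8 x − 161.0 y = 6115.32
Solving the 2×2 system: x ≈ -77.2, y ≈ 58.3 km.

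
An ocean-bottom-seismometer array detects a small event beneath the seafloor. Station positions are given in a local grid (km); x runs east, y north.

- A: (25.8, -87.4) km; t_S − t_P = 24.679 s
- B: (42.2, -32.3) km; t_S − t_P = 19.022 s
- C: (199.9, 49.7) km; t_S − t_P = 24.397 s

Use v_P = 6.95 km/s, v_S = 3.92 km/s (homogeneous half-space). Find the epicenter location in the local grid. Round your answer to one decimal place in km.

-3.2 km east, 132.6 km north

Distance from S−P lag: d = Δt · v_P v_S / (v_P − v_S) = Δt · (6.95·3.92)/(6.95−3.92) ≈ 8.9914·Δt.
So d_A = 221.90, d_B = 171.03, d_C = 219.36 km.
Circle about each station: (x − 25.8)² + (y + 87.4)² = 221.90²; (x − 42.2)² + (y + 32.3)² = 171.03²; (x − 199.9)² + (y − 49.7)² = 219.36².
Subtracting pairs of circle equations eliminates x²+y² and gives linear equations (the radical axes):
32.8 x + 110.2 y = 14508.08
348.2 x + 274.2 y = 35246.50
Solving the 2×2 system: x ≈ -3.2, y ≈ 132.6 km.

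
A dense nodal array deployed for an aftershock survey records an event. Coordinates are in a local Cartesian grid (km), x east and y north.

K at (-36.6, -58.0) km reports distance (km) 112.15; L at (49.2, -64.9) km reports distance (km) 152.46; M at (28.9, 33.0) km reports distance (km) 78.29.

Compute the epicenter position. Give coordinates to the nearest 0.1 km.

(-46.6, 53.7)

Circle about each station: (x + 36.6)² + (y + 58.0)² = 112.15²; (x − 49.2)² + (y + 64.9)² = 152.46²; (x − 28.9)² + (y − 33.0)² = 78.29².
Subtracting pairs of circle equations eliminates x²+y² and gives linear equations (the radical axes):
171.6 x − 13.8 y = -8737.34
131.0 x + 182.0 y = 3668.95
Solving the 2×2 system: x ≈ -46.6, y ≈ 53.7 km.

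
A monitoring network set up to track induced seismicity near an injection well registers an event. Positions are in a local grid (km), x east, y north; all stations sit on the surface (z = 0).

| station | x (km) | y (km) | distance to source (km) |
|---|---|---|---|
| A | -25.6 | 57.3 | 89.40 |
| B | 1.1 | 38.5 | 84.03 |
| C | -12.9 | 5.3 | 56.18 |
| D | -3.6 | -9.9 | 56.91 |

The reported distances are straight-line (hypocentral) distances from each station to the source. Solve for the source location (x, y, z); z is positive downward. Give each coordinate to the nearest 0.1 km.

Each station gives a sphere (x−x_i)² + (y−y_i)² + z² = d_i² (stations at z=0).
Subtracting the A sphere from B and C: z² cancels, leaving linear equations in x and y:
53.4 x − 37.6 y = -1523.87
25.4 x − 104.0 y = 1092.02
Solving: x ≈ -43.392, y ≈ -21.098 km (keep extra digits for the depth step; rounded: -43.4, -21.1).
Then from the A sphere: z² = 89.40² − (x + 25.6)² − (y − 57.3)² with x = -43.392, y = -21.098, so z ≈ 39.110 ≈ 39.1 km.

x ≈ -43.4 km, y ≈ -21.1 km, depth ≈ 39.1 km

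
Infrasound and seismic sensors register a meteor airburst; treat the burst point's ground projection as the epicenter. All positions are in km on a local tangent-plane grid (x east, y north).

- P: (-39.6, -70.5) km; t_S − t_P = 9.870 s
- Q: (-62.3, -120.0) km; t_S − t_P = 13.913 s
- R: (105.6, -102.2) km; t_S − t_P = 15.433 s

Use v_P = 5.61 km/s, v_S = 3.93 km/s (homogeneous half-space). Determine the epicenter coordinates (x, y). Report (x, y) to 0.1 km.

Distance from S−P lag: d = Δt · v_P v_S / (v_P − v_S) = Δt · (5.61·3.93)/(5.61−3.93) ≈ 13.1234·Δt.
So d_P = 129.53, d_Q = 182.59, d_R = 202.53 km.
Circle about each station: (x + 39.6)² + (y + 70.5)² = 129.53²; (x + 62.3)² + (y + 120.0)² = 182.59²; (x − 105.6)² + (y + 102.2)² = 202.53².
Subtracting the P equation from the Q and R equations removes the quadratic terms:
-45.4 x − 99.0 y = -4818.21
290.4 x − 63.4 y = -9182.59
Solving the 2×2 system: x ≈ -19.1, y ≈ 57.4 km.

(-19.1, 57.4)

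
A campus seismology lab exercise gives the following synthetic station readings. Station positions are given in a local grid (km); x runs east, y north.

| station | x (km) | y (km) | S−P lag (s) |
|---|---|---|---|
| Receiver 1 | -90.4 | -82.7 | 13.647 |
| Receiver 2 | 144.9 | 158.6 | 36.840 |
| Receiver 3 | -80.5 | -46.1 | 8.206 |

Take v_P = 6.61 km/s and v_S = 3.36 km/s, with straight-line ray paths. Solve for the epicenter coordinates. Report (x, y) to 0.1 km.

-52.7 km east, 2.6 km north

Distance from S−P lag: d = Δt · v_P v_S / (v_P − v_S) = Δt · (6.61·3.36)/(6.61−3.36) ≈ 6.8337·Δt.
So d_Receiver 1 = 93.26, d_Receiver 2 = 251.75, d_Receiver 3 = 56.08 km.
Circle about each station: (x + 90.4)² + (y + 82.7)² = 93.26²; (x − 144.9)² + (y − 158.6)² = 251.75²; (x + 80.5)² + (y + 46.1)² = 56.08².
Subtracting the Receiver 1 equation from the Receiver 2 and Receiver 3 equations removes the quadratic terms:
470.6 x + 482.6 y = -23542.11
19.8 x + 73.2 y = -853.53
Solving the 2×2 system: x ≈ -52.7, y ≈ 2.6 km.
Check against Receiver 1 (with the unrounded x, y): √((x + 90.4)²+(y + 82.7)²) = 93.26 ≈ 93.26 km. ✓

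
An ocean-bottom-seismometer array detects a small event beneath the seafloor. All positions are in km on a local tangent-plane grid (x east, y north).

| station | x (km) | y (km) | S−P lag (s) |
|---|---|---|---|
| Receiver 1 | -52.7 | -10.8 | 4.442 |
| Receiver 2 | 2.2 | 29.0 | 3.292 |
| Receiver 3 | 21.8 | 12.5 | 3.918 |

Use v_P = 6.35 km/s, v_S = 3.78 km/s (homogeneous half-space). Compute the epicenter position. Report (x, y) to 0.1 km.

Distance from S−P lag: d = Δt · v_P v_S / (v_P − v_S) = Δt · (6.35·3.78)/(6.35−3.78) ≈ 9.3397·Δt.
So d_Receiver 1 = 41.49, d_Receiver 2 = 30.75, d_Receiver 3 = 36.59 km.
Circle about each station: (x + 52.7)² + (y + 10.8)² = 41.49²; (x − 2.2)² + (y − 29.0)² = 30.75²; (x − 21.8)² + (y − 12.5)² = 36.59².
Subtracting pairs of circle equations eliminates x²+y² and gives linear equations (the radical axes):
109.8 x + 79.6 y = -1272.23
149.0 x + 46.6 y = -1879.85
Solving the 2×2 system: x ≈ -13.4, y ≈ 2.5 km.
Check against Receiver 1 (with the unrounded x, y): √((x + 52.7)²+(y + 10.8)²) = 41.49 ≈ 41.49 km. ✓

-13.4 km east, 2.5 km north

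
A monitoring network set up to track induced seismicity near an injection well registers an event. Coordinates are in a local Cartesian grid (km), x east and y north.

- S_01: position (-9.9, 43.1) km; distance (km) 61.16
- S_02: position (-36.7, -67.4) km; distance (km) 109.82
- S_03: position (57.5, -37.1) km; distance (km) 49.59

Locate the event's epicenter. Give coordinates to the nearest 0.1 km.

Circle about each station: (x + 9.9)² + (y − 43.1)² = 61.16²; (x + 36.7)² + (y + 67.4)² = 109.82²; (x − 57.5)² + (y + 37.1)² = 49.59².
Subtracting the S_01 equation from the S_02 and S_03 equations removes the quadratic terms:
-53.6 x − 221.0 y = -4385.86
134.8 x − 160.4 y = 4008.42
Solving the 2×2 system: x ≈ 41.4, y ≈ 9.8 km.

41.4 km east, 9.8 km north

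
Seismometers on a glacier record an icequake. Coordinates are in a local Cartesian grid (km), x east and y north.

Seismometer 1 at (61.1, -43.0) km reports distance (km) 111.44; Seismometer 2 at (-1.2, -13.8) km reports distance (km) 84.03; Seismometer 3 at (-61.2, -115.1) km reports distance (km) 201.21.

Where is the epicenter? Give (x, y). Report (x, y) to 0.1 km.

Circle about each station: (x − 61.1)² + (y + 43.0)² = 111.44²; (x + 1.2)² + (y + 13.8)² = 84.03²; (x + 61.2)² + (y + 115.1)² = 201.21².
Subtracting pairs of circle equations eliminates x²+y² and gives linear equations (the radical axes):
-124.6 x + 58.4 y = -32.50
-244.6 x − 144.2 y = -16655.35
Solving the 2×2 system: x ≈ 30.3, y ≈ 64.1 km.
Check against Seismometer 1 (with the unrounded x, y): √((x − 61.1)²+(y + 43.0)²) = 111.44 ≈ 111.44 km. ✓

(30.3, 64.1)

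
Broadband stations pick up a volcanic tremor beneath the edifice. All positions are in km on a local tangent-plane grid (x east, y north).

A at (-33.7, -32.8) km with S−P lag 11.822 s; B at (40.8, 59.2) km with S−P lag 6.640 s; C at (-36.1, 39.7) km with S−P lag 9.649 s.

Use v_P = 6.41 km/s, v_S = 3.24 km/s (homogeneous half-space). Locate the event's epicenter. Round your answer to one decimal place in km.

(23.7, 19.2)

Distance from S−P lag: d = Δt · v_P v_S / (v_P − v_S) = Δt · (6.41·3.24)/(6.41−3.24) ≈ 6.5515·Δt.
So d_A = 77.45, d_B = 43.50, d_C = 63.22 km.
Circle about each station: (x + 33.7)² + (y + 32.8)² = 77.45²; (x − 40.8)² + (y − 59.2)² = 43.50²; (x + 36.1)² + (y − 39.7)² = 63.22².
Subtracting pairs of circle equations eliminates x²+y² and gives linear equations (the radical axes):
149.0 x + 184.0 y = 7064.00
-4.8 x + 145.0 y = 2669.50
Solving the 2×2 system: x ≈ 23.7, y ≈ 19.2 km.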